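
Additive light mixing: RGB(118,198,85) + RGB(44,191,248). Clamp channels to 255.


Additive: each channel = min(255, C₁+C₂)
R: 118+44 = 162 → 162
G: 198+191 = 389 → 255
B: 85+248 = 333 → 255
= RGB(162, 255, 255)


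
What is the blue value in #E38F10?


Color: #E38F10
R = E3 = 227
G = 8F = 143
B = 10 = 16
Blue = 16


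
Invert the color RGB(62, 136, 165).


Invert: (255-R, 255-G, 255-B)
R: 255-62 = 193
G: 255-136 = 119
B: 255-165 = 90
= RGB(193, 119, 90)


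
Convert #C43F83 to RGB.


C4 → 196 (R)
3F → 63 (G)
83 → 131 (B)
= RGB(196, 63, 131)


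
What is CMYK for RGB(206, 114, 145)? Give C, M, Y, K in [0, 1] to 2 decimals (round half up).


R'=206/255≈0.8078, G'=114/255≈0.4471, B'=145/255≈0.5686
K = 1 - max(R',G',B') = 1 - 206/255 = 49/255 = 0.19215… → 0.19
(1-R'-K)/(1-K) simplifies to (max-R)/max with max = 206:
C = (206-206)/206 = 0/206 = 0 → 0.00
M = (206-114)/206 = 92/206 = 0.44660… → 0.45
Y = (206-145)/206 = 61/206 = 0.29611… → 0.30
= CMYK(0.00, 0.45, 0.30, 0.19)


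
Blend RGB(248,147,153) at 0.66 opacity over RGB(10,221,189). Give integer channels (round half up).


C = α×F + (1-α)×B, with 1-α = 0.34
R: 0.66×248 + 0.34×10 = 163.68 + 3.40 = 167.08 → 167
G: 0.66×147 + 0.34×221 = 97.02 + 75.14 = 172.16 → 172
B: 0.66×153 + 0.34×189 = 100.98 + 64.26 = 165.24 → 165
= RGB(167, 172, 165)


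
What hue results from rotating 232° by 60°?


New hue = (H + rotation) mod 360
New hue = (232 + 60) mod 360
= 292 mod 360
= 292°


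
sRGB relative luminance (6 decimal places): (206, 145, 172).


Linearize each channel (sRGB transfer function): c = v/255; c_lin = c/12.92 if c ≤ 0.04045, else ((c+0.055)/1.055)^2.4
  R: 206/255 ≈ 0.807843 > 0.04045 → ((0.807843+0.055)/1.055)^2.4 ≈ 0.617207
  G: 145/255 ≈ 0.568627 > 0.04045 → ((0.568627+0.055)/1.055)^2.4 ≈ 0.283149
  B: 172/255 ≈ 0.674510 > 0.04045 → ((0.674510+0.055)/1.055)^2.4 ≈ 0.412543
R_lin = 0.617207, G_lin = 0.283149, B_lin = 0.412543
L = 0.2126×R + 0.7152×G + 0.0722×B
L = 0.2126×0.617207 + 0.7152×0.283149 + 0.0722×0.412543
L ≈ 0.363512


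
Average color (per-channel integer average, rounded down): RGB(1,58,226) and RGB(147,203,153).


Midpoint: each channel = ⌊(C₁+C₂)/2⌋
R: ⌊(1+147)/2⌋ = 74
G: ⌊(58+203)/2⌋ = 130
B: ⌊(226+153)/2⌋ = 189
= RGB(74, 130, 189)


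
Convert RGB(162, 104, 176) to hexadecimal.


R = 162 → A2 (hex)
G = 104 → 68 (hex)
B = 176 → B0 (hex)
Hex = #A268B0


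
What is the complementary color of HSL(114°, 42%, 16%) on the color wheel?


Complement = opposite side of color wheel = hue + 180°
H' = (114 + 180) mod 360 = 294°
S and L unchanged.
= HSL(294°, 42%, 16%)


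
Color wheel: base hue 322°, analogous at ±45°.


Base hue: 322°
Left analog: (322 - 45) mod 360 = 277°
Right analog: (322 + 45) mod 360 = 7°
Analogous hues = 277° and 7°


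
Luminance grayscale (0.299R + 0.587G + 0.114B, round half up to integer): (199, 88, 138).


Gray = 0.299×R + 0.587×G + 0.114×B
Gray = 0.299×199 + 0.587×88 + 0.114×138
Gray = 59.501 + 51.656 + 15.732
Gray = 126.889 → round half up → 127
Gray = 127


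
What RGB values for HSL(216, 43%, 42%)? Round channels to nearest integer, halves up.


H=216°, S=0.43, L=0.42
C = (1-|2L-1|)×S = (1-|-0.16|)×0.43 = 0.3612
H' = H/60 = 216/60 ≈ 3.6000; X = C×(1-|H' mod 2 - 1|) = 0.14448
m = L - C/2 = 0.42 - 0.1806 = 0.2394
Sector ⌊H'⌋ = 3 → (R',G',B') = (0.0, 0.14448, 0.3612)
RGB = ((R'+m)×255, (G'+m)×255, (B'+m)×255) = (61.047, 97.8894, 153.153)
Round half up → RGB(61, 98, 153)


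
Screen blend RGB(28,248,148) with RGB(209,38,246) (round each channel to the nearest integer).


Screen: C = 255 - (255-A)×(255-B)/255, rounded to nearest integer
R: 255 - (255-28)×(255-209)/255 = 255 - 10442/255 ≈ 255 - 40.949 = 214.051 → 214
G: 255 - (255-248)×(255-38)/255 = 255 - 1519/255 ≈ 255 - 5.957 = 249.043 → 249
B: 255 - (255-148)×(255-246)/255 = 255 - 963/255 ≈ 255 - 3.776 = 251.224 → 251
= RGB(214, 249, 251)


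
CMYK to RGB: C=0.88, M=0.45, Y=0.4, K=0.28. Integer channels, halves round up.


R = 255 × (1-C) × (1-K) = 255 × 0.12 × 0.72 = 22.032 → 22
G = 255 × (1-M) × (1-K) = 255 × 0.55 × 0.72 = 100.98 → 101
B = 255 × (1-Y) × (1-K) = 255 × 0.60 × 0.72 = 110.16 → 110
= RGB(22, 101, 110)


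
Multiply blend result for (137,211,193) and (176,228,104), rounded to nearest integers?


Multiply: C = A×B/255, rounded to nearest integer
R: 137×176/255 = 24112/255 ≈ 94.557 → 95
G: 211×228/255 = 48108/255 ≈ 188.659 → 189
B: 193×104/255 = 20072/255 ≈ 78.714 → 79
= RGB(95, 189, 79)


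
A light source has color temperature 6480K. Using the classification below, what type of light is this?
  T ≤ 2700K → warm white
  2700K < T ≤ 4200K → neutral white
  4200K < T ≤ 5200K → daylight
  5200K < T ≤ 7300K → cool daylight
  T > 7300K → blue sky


Temperature: 6480K
5200K < 6480K ≤ 7300K → cool daylight
Classification: cool daylight


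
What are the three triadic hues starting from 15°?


Triadic: equally spaced at 120° intervals
H1 = 15°
H2 = (15 + 120) mod 360 = 135°
H3 = (15 + 240) mod 360 = 255°
Triadic = 15°, 135°, 255°


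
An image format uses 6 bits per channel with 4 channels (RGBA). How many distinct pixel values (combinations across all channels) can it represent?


Total bits = 6 bits/channel × 4 channels = 24 bits
Distinct pixel values = 2^24
= 16,777,216 pixel values


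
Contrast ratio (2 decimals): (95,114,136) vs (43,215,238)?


Linearize each sRGB channel c=v/255: c/12.92 if c ≤ 0.04045 else ((c+0.055)/1.055)^2.4
L = 0.2126×R_lin + 0.7152×G_lin + 0.0722×B_lin
Color 1 (95,114,136):
  R=95: 95/255≈0.3725 > 0.04045 → ((0.3725+0.055)/1.055)^2.4 ≈ 0.11444
  G=114: 114/255≈0.4471 > 0.04045 → ((0.4471+0.055)/1.055)^2.4 ≈ 0.16827
  B=136: 136/255≈0.5333 > 0.04045 → ((0.5333+0.055)/1.055)^2.4 ≈ 0.24620
  L1 = 0.2126×0.11444 + 0.7152×0.16827 + 0.0722×0.24620 ≈ 0.16245
Color 2 (43,215,238):
  R=43: 43/255≈0.1686 > 0.04045 → ((0.1686+0.055)/1.055)^2.4 ≈ 0.02416
  G=215: 215/255≈0.8431 > 0.04045 → ((0.8431+0.055)/1.055)^2.4 ≈ 0.67954
  B=238: 238/255≈0.9333 > 0.04045 → ((0.9333+0.055)/1.055)^2.4 ≈ 0.85499
  L2 = 0.2126×0.02416 + 0.7152×0.67954 + 0.0722×0.85499 ≈ 0.55288
Lighter = 0.55288, Darker = 0.16245
Ratio = (L_lighter + 0.05) / (L_darker + 0.05)
Ratio = (0.55288 + 0.05) / (0.16245 + 0.05) = 0.60288 / 0.21245 ≈ 2.8377
Ratio ≈ 2.84:1


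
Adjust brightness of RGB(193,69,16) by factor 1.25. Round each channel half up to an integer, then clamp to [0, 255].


Multiply each channel by 1.25, round half up, clamp to [0, 255]
R: 193×1.25 = 241.25 → round → 241
G: 69×1.25 = 86.25 → round → 86
B: 16×1.25 = 20
= RGB(241, 86, 20)


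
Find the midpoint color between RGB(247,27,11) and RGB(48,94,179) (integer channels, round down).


Midpoint: each channel = ⌊(C₁+C₂)/2⌋
R: ⌊(247+48)/2⌋ = 147
G: ⌊(27+94)/2⌋ = 60
B: ⌊(11+179)/2⌋ = 95
= RGB(147, 60, 95)


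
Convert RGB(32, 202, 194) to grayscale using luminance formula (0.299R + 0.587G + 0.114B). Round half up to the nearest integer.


Gray = 0.299×R + 0.587×G + 0.114×B
Gray = 0.299×32 + 0.587×202 + 0.114×194
Gray = 9.568 + 118.574 + 22.116
Gray = 150.258 → round half up → 150
Gray = 150


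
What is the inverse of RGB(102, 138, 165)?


Invert: (255-R, 255-G, 255-B)
R: 255-102 = 153
G: 255-138 = 117
B: 255-165 = 90
= RGB(153, 117, 90)


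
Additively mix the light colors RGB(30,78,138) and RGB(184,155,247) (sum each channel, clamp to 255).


Additive: each channel = min(255, C₁+C₂)
R: 30+184 = 214 → 214
G: 78+155 = 233 → 233
B: 138+247 = 385 → 255
= RGB(214, 233, 255)


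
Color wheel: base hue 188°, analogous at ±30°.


Base hue: 188°
Left analog: (188 - 30) mod 360 = 158°
Right analog: (188 + 30) mod 360 = 218°
Analogous hues = 158° and 218°


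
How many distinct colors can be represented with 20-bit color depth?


Colors = 2^bits = 2^20
= 1,048,576 colors


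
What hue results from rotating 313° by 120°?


New hue = (H + rotation) mod 360
New hue = (313 + 120) mod 360
= 433 mod 360
= 73°


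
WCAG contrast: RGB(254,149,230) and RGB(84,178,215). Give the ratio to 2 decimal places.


Linearize each sRGB channel c=v/255: c/12.92 if c ≤ 0.04045 else ((c+0.055)/1.055)^2.4
L = 0.2126×R_lin + 0.7152×G_lin + 0.0722×B_lin
Color 1 (254,149,230):
  R=254: 254/255≈0.9961 > 0.04045 → ((0.9961+0.055)/1.055)^2.4 ≈ 0.99110
  G=149: 149/255≈0.5843 > 0.04045 → ((0.5843+0.055)/1.055)^2.4 ≈ 0.30054
  B=230: 230/255≈0.9020 > 0.04045 → ((0.9020+0.055)/1.055)^2.4 ≈ 0.79130
  L1 = 0.2126×0.99110 + 0.7152×0.30054 + 0.0722×0.79130 ≈ 0.48279
Color 2 (84,178,215):
  R=84: 84/255≈0.3294 > 0.04045 → ((0.3294+0.055)/1.055)^2.4 ≈ 0.08866
  G=178: 178/255≈0.6980 > 0.04045 → ((0.6980+0.055)/1.055)^2.4 ≈ 0.44520
  B=215: 215/255≈0.8431 > 0.04045 → ((0.8431+0.055)/1.055)^2.4 ≈ 0.67954
  L2 = 0.2126×0.08866 + 0.7152×0.44520 + 0.0722×0.67954 ≈ 0.38632
Lighter = 0.48279, Darker = 0.38632
Ratio = (L_lighter + 0.05) / (L_darker + 0.05)
Ratio = (0.48279 + 0.05) / (0.38632 + 0.05) = 0.53279 / 0.43632 ≈ 1.2211
Ratio ≈ 1.22:1


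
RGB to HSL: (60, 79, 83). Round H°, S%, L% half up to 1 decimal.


Normalize: R'=60/255≈0.2353, G'=79/255≈0.3098, B'=83/255≈0.3255
Max=83/255, Min=60/255, Δ=Max-Min=23/255
L = (Max+Min)/2 = (83+60)/510 = 143/510 = 0.28039… → L = 28.0%
L ≤ 0.5 → S = Δ/(Max+Min) = 23/(83+60) = 23/143 = 0.16083… → S = 16.1%
(the 1/255 factors cancel in S and H, so raw channel differences can be used)
Max is B' → H = 60 × ((R-G)/Δ + 4) = 60 × ((60-79)/23 + 4)
  -19/23 + 4 = -0.8260… + 4 = 3.1739…
  H = 60 × 3.1739… = 190.434…° → H = 190.4°
= HSL(190.4°, 16.1%, 28.0%)


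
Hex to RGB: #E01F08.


E0 → 224 (R)
1F → 31 (G)
08 → 8 (B)
= RGB(224, 31, 8)


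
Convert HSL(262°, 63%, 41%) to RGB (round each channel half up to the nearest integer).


H=262°, S=0.63, L=0.41
C = (1-|2L-1|)×S = (1-|-0.18|)×0.63 = 0.5166
H' = H/60 = 262/60 ≈ 4.3667; X = C×(1-|H' mod 2 - 1|) = 0.18942
m = L - C/2 = 0.41 - 0.2583 = 0.1517
Sector ⌊H'⌋ = 4 → (R',G',B') = (0.18942, 0.0, 0.5166)
RGB = ((R'+m)×255, (G'+m)×255, (B'+m)×255) = (86.9856, 38.6835, 170.4165)
Round half up → RGB(87, 39, 170)


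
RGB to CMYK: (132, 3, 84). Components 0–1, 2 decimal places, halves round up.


R'=132/255≈0.5176, G'=3/255≈0.0118, B'=84/255≈0.3294
K = 1 - max(R',G',B') = 1 - 132/255 = 123/255 = 0.48235… → 0.48
(1-R'-K)/(1-K) simplifies to (max-R)/max with max = 132:
C = (132-132)/132 = 0/132 = 0 → 0.00
M = (132-3)/132 = 129/132 = 0.97727… → 0.98
Y = (132-84)/132 = 48/132 = 0.36363… → 0.36
= CMYK(0.00, 0.98, 0.36, 0.48)


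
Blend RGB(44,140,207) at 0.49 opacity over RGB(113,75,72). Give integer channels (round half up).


C = α×F + (1-α)×B, with 1-α = 0.51
R: 0.49×44 + 0.51×113 = 21.56 + 57.63 = 79.19 → 79
G: 0.49×140 + 0.51×75 = 68.60 + 38.25 = 106.85 → 107
B: 0.49×207 + 0.51×72 = 101.43 + 36.72 = 138.15 → 138
= RGB(79, 107, 138)


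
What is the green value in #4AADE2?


Color: #4AADE2
R = 4A = 74
G = AD = 173
B = E2 = 226
Green = 173


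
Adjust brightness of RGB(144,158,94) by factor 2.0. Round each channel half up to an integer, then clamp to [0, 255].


Multiply each channel by 2.0, round half up, clamp to [0, 255]
R: 144×2.0 = 288 → clamp → 255
G: 158×2.0 = 316 → clamp → 255
B: 94×2.0 = 188
= RGB(255, 255, 188)


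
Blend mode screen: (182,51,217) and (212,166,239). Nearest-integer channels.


Screen: C = 255 - (255-A)×(255-B)/255, rounded to nearest integer
R: 255 - (255-182)×(255-212)/255 = 255 - 3139/255 ≈ 255 - 12.310 = 242.690 → 243
G: 255 - (255-51)×(255-166)/255 = 255 - 18156/255 ≈ 255 - 71.200 = 183.800 → 184
B: 255 - (255-217)×(255-239)/255 = 255 - 608/255 ≈ 255 - 2.384 = 252.616 → 253
= RGB(243, 184, 253)


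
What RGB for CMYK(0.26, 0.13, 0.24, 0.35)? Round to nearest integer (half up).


R = 255 × (1-C) × (1-K) = 255 × 0.74 × 0.65 = 122.655 → 123
G = 255 × (1-M) × (1-K) = 255 × 0.87 × 0.65 = 144.2025 → 144
B = 255 × (1-Y) × (1-K) = 255 × 0.76 × 0.65 = 125.97 → 126
= RGB(123, 144, 126)


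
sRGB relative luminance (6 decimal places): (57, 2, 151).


Linearize each channel (sRGB transfer function): c = v/255; c_lin = c/12.92 if c ≤ 0.04045, else ((c+0.055)/1.055)^2.4
  R: 57/255 ≈ 0.223529 > 0.04045 → ((0.223529+0.055)/1.055)^2.4 ≈ 0.040915
  G: 2/255 ≈ 0.007843 ≤ 0.04045 → 0.007843/12.92 ≈ 0.000607
  B: 151/255 ≈ 0.592157 > 0.04045 → ((0.592157+0.055)/1.055)^2.4 ≈ 0.309469
R_lin = 0.040915, G_lin = 0.000607, B_lin = 0.309469
L = 0.2126×R + 0.7152×G + 0.0722×B
L = 0.2126×0.040915 + 0.7152×0.000607 + 0.0722×0.309469
L ≈ 0.031476


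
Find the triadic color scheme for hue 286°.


Triadic: equally spaced at 120° intervals
H1 = 286°
H2 = (286 + 120) mod 360 = 46°
H3 = (286 + 240) mod 360 = 166°
Triadic = 286°, 46°, 166°


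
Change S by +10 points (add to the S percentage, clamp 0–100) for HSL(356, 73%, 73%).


Original S = 73%
Adjustment = +10 percentage points
New S = 73 + (10) = 83
Clamp to [0, 100] → 83
= HSL(356°, 83%, 73%)


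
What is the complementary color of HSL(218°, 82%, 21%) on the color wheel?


Complement = opposite side of color wheel = hue + 180°
H' = (218 + 180) mod 360 = 38°
S and L unchanged.
= HSL(38°, 82%, 21%)


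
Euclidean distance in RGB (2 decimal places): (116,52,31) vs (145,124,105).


d = √[(R₁-R₂)² + (G₁-G₂)² + (B₁-B₂)²]
d = √[(116-145)² + (52-124)² + (31-105)²]
d = √[841 + 5184 + 5476]
d = √11501
d ≈ 107.24


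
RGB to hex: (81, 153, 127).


R = 81 → 51 (hex)
G = 153 → 99 (hex)
B = 127 → 7F (hex)
Hex = #51997F


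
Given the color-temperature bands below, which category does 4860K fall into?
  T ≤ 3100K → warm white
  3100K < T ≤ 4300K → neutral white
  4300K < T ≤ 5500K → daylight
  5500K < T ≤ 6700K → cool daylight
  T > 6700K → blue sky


Temperature: 4860K
4300K < 4860K ≤ 5500K → daylight
Classification: daylight


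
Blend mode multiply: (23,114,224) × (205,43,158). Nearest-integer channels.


Multiply: C = A×B/255, rounded to nearest integer
R: 23×205/255 = 4715/255 ≈ 18.490 → 18
G: 114×43/255 = 4902/255 ≈ 19.224 → 19
B: 224×158/255 = 35392/255 ≈ 138.792 → 139
= RGB(18, 19, 139)


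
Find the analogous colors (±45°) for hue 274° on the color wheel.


Base hue: 274°
Left analog: (274 - 45) mod 360 = 229°
Right analog: (274 + 45) mod 360 = 319°
Analogous hues = 229° and 319°


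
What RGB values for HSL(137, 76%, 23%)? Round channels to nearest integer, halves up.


H=137°, S=0.76, L=0.23
C = (1-|2L-1|)×S = (1-|-0.54|)×0.76 = 0.3496
H' = H/60 = 137/60 ≈ 2.2833; X = C×(1-|H' mod 2 - 1|) ≈ 0.0991
m = L - C/2 = 0.23 - 0.1748 = 0.0552
Sector ⌊H'⌋ = 2 → (R',G',B') = (0.0, 0.3496, ≈0.0991)
RGB = ((R'+m)×255, (G'+m)×255, (B'+m)×255) = (14.076, 103.224, 39.3346)
Round half up → RGB(14, 103, 39)


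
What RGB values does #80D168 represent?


80 → 128 (R)
D1 → 209 (G)
68 → 104 (B)
= RGB(128, 209, 104)


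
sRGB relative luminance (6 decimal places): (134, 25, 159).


Linearize each channel (sRGB transfer function): c = v/255; c_lin = c/12.92 if c ≤ 0.04045, else ((c+0.055)/1.055)^2.4
  R: 134/255 ≈ 0.525490 > 0.04045 → ((0.525490+0.055)/1.055)^2.4 ≈ 0.238398
  G: 25/255 ≈ 0.098039 > 0.04045 → ((0.098039+0.055)/1.055)^2.4 ≈ 0.009721
  B: 159/255 ≈ 0.623529 > 0.04045 → ((0.623529+0.055)/1.055)^2.4 ≈ 0.346704
R_lin = 0.238398, G_lin = 0.009721, B_lin = 0.346704
L = 0.2126×R + 0.7152×G + 0.0722×B
L = 0.2126×0.238398 + 0.7152×0.009721 + 0.0722×0.346704
L ≈ 0.082668


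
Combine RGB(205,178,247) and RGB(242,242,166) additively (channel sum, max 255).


Additive: each channel = min(255, C₁+C₂)
R: 205+242 = 447 → 255
G: 178+242 = 420 → 255
B: 247+166 = 413 → 255
= RGB(255, 255, 255)


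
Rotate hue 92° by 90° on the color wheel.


New hue = (H + rotation) mod 360
New hue = (92 + 90) mod 360
= 182 mod 360
= 182°


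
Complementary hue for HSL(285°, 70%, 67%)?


Complement = opposite side of color wheel = hue + 180°
H' = (285 + 180) mod 360 = 105°
S and L unchanged.
= HSL(105°, 70%, 67%)


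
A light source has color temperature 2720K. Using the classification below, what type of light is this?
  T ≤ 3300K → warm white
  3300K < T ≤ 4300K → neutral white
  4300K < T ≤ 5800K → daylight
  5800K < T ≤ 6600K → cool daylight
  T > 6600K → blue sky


Temperature: 2720K
2720K ≤ 3300K → warm white
Classification: warm white


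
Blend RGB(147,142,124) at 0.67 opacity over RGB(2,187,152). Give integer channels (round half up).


C = α×F + (1-α)×B, with 1-α = 0.33
R: 0.67×147 + 0.33×2 = 98.49 + 0.66 = 99.15 → 99
G: 0.67×142 + 0.33×187 = 95.14 + 61.71 = 156.85 → 157
B: 0.67×124 + 0.33×152 = 83.08 + 50.16 = 133.24 → 133
= RGB(99, 157, 133)


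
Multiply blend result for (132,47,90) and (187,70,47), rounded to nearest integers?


Multiply: C = A×B/255, rounded to nearest integer
R: 132×187/255 = 24684/255 ≈ 96.800 → 97
G: 47×70/255 = 3290/255 ≈ 12.902 → 13
B: 90×47/255 = 4230/255 ≈ 16.588 → 17
= RGB(97, 13, 17)


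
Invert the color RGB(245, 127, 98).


Invert: (255-R, 255-G, 255-B)
R: 255-245 = 10
G: 255-127 = 128
B: 255-98 = 157
= RGB(10, 128, 157)


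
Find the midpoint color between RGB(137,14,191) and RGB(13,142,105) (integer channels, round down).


Midpoint: each channel = ⌊(C₁+C₂)/2⌋
R: ⌊(137+13)/2⌋ = 75
G: ⌊(14+142)/2⌋ = 78
B: ⌊(191+105)/2⌋ = 148
= RGB(75, 78, 148)


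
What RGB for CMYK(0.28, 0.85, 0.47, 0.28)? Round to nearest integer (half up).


R = 255 × (1-C) × (1-K) = 255 × 0.72 × 0.72 = 132.192 → 132
G = 255 × (1-M) × (1-K) = 255 × 0.15 × 0.72 = 27.54 → 28
B = 255 × (1-Y) × (1-K) = 255 × 0.53 × 0.72 = 97.308 → 97
= RGB(132, 28, 97)


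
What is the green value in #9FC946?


Color: #9FC946
R = 9F = 159
G = C9 = 201
B = 46 = 70
Green = 201


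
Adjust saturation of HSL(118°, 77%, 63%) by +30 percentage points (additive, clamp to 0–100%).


Original S = 77%
Adjustment = +30 percentage points
New S = 77 + (30) = 107
Clamp to [0, 100] → 100
= HSL(118°, 100%, 63%)


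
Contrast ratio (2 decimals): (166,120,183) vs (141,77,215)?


Linearize each sRGB channel c=v/255: c/12.92 if c ≤ 0.04045 else ((c+0.055)/1.055)^2.4
L = 0.2126×R_lin + 0.7152×G_lin + 0.0722×B_lin
Color 1 (166,120,183):
  R=166: 166/255≈0.6510 > 0.04045 → ((0.6510+0.055)/1.055)^2.4 ≈ 0.38133
  G=120: 120/255≈0.4706 > 0.04045 → ((0.4706+0.055)/1.055)^2.4 ≈ 0.18782
  B=183: 183/255≈0.7176 > 0.04045 → ((0.7176+0.055)/1.055)^2.4 ≈ 0.47353
  L1 = 0.2126×0.38133 + 0.7152×0.18782 + 0.0722×0.47353 ≈ 0.24959
Color 2 (141,77,215):
  R=141: 141/255≈0.5529 > 0.04045 → ((0.5529+0.055)/1.055)^2.4 ≈ 0.26636
  G=77: 77/255≈0.3020 > 0.04045 → ((0.3020+0.055)/1.055)^2.4 ≈ 0.07421
  B=215: 215/255≈0.8431 > 0.04045 → ((0.8431+0.055)/1.055)^2.4 ≈ 0.67954
  L2 = 0.2126×0.26636 + 0.7152×0.07421 + 0.0722×0.67954 ≈ 0.15877
Lighter = 0.24959, Darker = 0.15877
Ratio = (L_lighter + 0.05) / (L_darker + 0.05)
Ratio = (0.24959 + 0.05) / (0.15877 + 0.05) = 0.29959 / 0.20877 ≈ 1.4350
Ratio ≈ 1.44:1


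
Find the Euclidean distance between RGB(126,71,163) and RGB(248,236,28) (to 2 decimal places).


d = √[(R₁-R₂)² + (G₁-G₂)² + (B₁-B₂)²]
d = √[(126-248)² + (71-236)² + (163-28)²]
d = √[14884 + 27225 + 18225]
d = √60334
d ≈ 245.63


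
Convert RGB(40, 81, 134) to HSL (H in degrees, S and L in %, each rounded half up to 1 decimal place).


Normalize: R'=40/255≈0.1569, G'=81/255≈0.3176, B'=134/255≈0.5255
Max=134/255, Min=40/255, Δ=Max-Min=94/255
L = (Max+Min)/2 = (134+40)/510 = 174/510 = 0.34117… → L = 34.1%
L ≤ 0.5 → S = Δ/(Max+Min) = 94/(134+40) = 94/174 = 0.54022… → S = 54.0%
(the 1/255 factors cancel in S and H, so raw channel differences can be used)
Max is B' → H = 60 × ((R-G)/Δ + 4) = 60 × ((40-81)/94 + 4)
  -41/94 + 4 = -0.4361… + 4 = 3.5638…
  H = 60 × 3.5638… = 213.829…° → H = 213.8°
= HSL(213.8°, 54.0%, 34.1%)


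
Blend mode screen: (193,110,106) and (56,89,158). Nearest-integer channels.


Screen: C = 255 - (255-A)×(255-B)/255, rounded to nearest integer
R: 255 - (255-193)×(255-56)/255 = 255 - 12338/255 ≈ 255 - 48.384 = 206.616 → 207
G: 255 - (255-110)×(255-89)/255 = 255 - 24070/255 ≈ 255 - 94.392 = 160.608 → 161
B: 255 - (255-106)×(255-158)/255 = 255 - 14453/255 ≈ 255 - 56.678 = 198.322 → 198
= RGB(207, 161, 198)


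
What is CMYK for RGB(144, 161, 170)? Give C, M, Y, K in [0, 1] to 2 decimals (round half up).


R'=144/255≈0.5647, G'=161/255≈0.6314, B'=170/255≈0.6667
K = 1 - max(R',G',B') = 1 - 170/255 = 85/255 = 0.33333… → 0.33
(1-R'-K)/(1-K) simplifies to (max-R)/max with max = 170:
C = (170-144)/170 = 26/170 = 0.15294… → 0.15
M = (170-161)/170 = 9/170 = 0.05294… → 0.05
Y = (170-170)/170 = 0/170 = 0 → 0.00
= CMYK(0.15, 0.05, 0.00, 0.33)


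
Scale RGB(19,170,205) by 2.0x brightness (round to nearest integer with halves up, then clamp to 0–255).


Multiply each channel by 2.0, round half up, clamp to [0, 255]
R: 19×2.0 = 38
G: 170×2.0 = 340 → clamp → 255
B: 205×2.0 = 410 → clamp → 255
= RGB(38, 255, 255)


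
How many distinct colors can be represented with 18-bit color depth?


Colors = 2^bits = 2^18
= 262,144 colors


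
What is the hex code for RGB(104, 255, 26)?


R = 104 → 68 (hex)
G = 255 → FF (hex)
B = 26 → 1A (hex)
Hex = #68FF1A


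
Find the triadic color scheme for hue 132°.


Triadic: equally spaced at 120° intervals
H1 = 132°
H2 = (132 + 120) mod 360 = 252°
H3 = (132 + 240) mod 360 = 12°
Triadic = 132°, 252°, 12°


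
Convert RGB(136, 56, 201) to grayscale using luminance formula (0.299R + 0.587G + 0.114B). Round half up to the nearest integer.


Gray = 0.299×R + 0.587×G + 0.114×B
Gray = 0.299×136 + 0.587×56 + 0.114×201
Gray = 40.664 + 32.872 + 22.914
Gray = 96.450 → round half up → 96
Gray = 96


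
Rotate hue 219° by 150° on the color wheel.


New hue = (H + rotation) mod 360
New hue = (219 + 150) mod 360
= 369 mod 360
= 9°


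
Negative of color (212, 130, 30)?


Invert: (255-R, 255-G, 255-B)
R: 255-212 = 43
G: 255-130 = 125
B: 255-30 = 225
= RGB(43, 125, 225)


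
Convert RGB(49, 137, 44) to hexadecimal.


R = 49 → 31 (hex)
G = 137 → 89 (hex)
B = 44 → 2C (hex)
Hex = #31892C


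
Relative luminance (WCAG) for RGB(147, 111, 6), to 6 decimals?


Linearize each channel (sRGB transfer function): c = v/255; c_lin = c/12.92 if c ≤ 0.04045, else ((c+0.055)/1.055)^2.4
  R: 147/255 ≈ 0.576471 > 0.04045 → ((0.576471+0.055)/1.055)^2.4 ≈ 0.291771
  G: 111/255 ≈ 0.435294 > 0.04045 → ((0.435294+0.055)/1.055)^2.4 ≈ 0.158961
  B: 6/255 ≈ 0.023529 ≤ 0.04045 → 0.023529/12.92 ≈ 0.001821
R_lin = 0.291771, G_lin = 0.158961, B_lin = 0.001821
L = 0.2126×R + 0.7152×G + 0.0722×B
L = 0.2126×0.291771 + 0.7152×0.158961 + 0.0722×0.001821
L ≈ 0.175851


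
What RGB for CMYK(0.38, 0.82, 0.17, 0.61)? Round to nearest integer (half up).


R = 255 × (1-C) × (1-K) = 255 × 0.62 × 0.39 = 61.659 → 62
G = 255 × (1-M) × (1-K) = 255 × 0.18 × 0.39 = 17.901 → 18
B = 255 × (1-Y) × (1-K) = 255 × 0.83 × 0.39 = 82.5435 → 83
= RGB(62, 18, 83)


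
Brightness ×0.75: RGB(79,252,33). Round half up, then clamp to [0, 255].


Multiply each channel by 0.75, round half up, clamp to [0, 255]
R: 79×0.75 = 59.25 → round → 59
G: 252×0.75 = 189
B: 33×0.75 = 24.75 → round → 25
= RGB(59, 189, 25)


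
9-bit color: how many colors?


Colors = 2^bits = 2^9
= 512 colors


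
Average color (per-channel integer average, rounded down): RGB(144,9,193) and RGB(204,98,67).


Midpoint: each channel = ⌊(C₁+C₂)/2⌋
R: ⌊(144+204)/2⌋ = 174
G: ⌊(9+98)/2⌋ = 53
B: ⌊(193+67)/2⌋ = 130
= RGB(174, 53, 130)


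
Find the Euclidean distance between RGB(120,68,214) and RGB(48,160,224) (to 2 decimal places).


d = √[(R₁-R₂)² + (G₁-G₂)² + (B₁-B₂)²]
d = √[(120-48)² + (68-160)² + (214-224)²]
d = √[5184 + 8464 + 100]
d = √13748
d ≈ 117.25


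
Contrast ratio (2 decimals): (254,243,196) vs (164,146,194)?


Linearize each sRGB channel c=v/255: c/12.92 if c ≤ 0.04045 else ((c+0.055)/1.055)^2.4
L = 0.2126×R_lin + 0.7152×G_lin + 0.0722×B_lin
Color 1 (254,243,196):
  R=254: 254/255≈0.9961 > 0.04045 → ((0.9961+0.055)/1.055)^2.4 ≈ 0.99110
  G=243: 243/255≈0.9529 > 0.04045 → ((0.9529+0.055)/1.055)^2.4 ≈ 0.89627
  B=196: 196/255≈0.7686 > 0.04045 → ((0.7686+0.055)/1.055)^2.4 ≈ 0.55201
  L1 = 0.2126×0.99110 + 0.7152×0.89627 + 0.0722×0.55201 ≈ 0.89158
Color 2 (164,146,194):
  R=164: 164/255≈0.6431 > 0.04045 → ((0.6431+0.055)/1.055)^2.4 ≈ 0.37124
  G=146: 146/255≈0.5725 > 0.04045 → ((0.5725+0.055)/1.055)^2.4 ≈ 0.28744
  B=194: 194/255≈0.7608 > 0.04045 → ((0.7608+0.055)/1.055)^2.4 ≈ 0.53948
  L2 = 0.2126×0.37124 + 0.7152×0.28744 + 0.0722×0.53948 ≈ 0.32345
Lighter = 0.89158, Darker = 0.32345
Ratio = (L_lighter + 0.05) / (L_darker + 0.05)
Ratio = (0.89158 + 0.05) / (0.32345 + 0.05) = 0.94158 / 0.37345 ≈ 2.5213
Ratio ≈ 2.52:1


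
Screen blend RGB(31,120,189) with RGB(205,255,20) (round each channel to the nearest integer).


Screen: C = 255 - (255-A)×(255-B)/255, rounded to nearest integer
R: 255 - (255-31)×(255-205)/255 = 255 - 11200/255 ≈ 255 - 43.922 = 211.078 → 211
G: 255 - (255-120)×(255-255)/255 = 255 - 0/255 ≈ 255 - 0.000 = 255.000 → 255
B: 255 - (255-189)×(255-20)/255 = 255 - 15510/255 ≈ 255 - 60.824 = 194.176 → 194
= RGB(211, 255, 194)


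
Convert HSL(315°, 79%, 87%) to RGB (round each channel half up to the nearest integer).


H=315°, S=0.79, L=0.87
C = (1-|2L-1|)×S = (1-|0.74|)×0.79 = 0.2054
H' = H/60 = 315/60 ≈ 5.2500; X = C×(1-|H' mod 2 - 1|) = 0.15405
m = L - C/2 = 0.87 - 0.1027 = 0.7673
Sector ⌊H'⌋ = 5 → (R',G',B') = (0.2054, 0.0, 0.15405)
RGB = ((R'+m)×255, (G'+m)×255, (B'+m)×255) = (248.0385, 195.6615, 234.94425)
Round half up → RGB(248, 196, 235)


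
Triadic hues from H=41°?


Triadic: equally spaced at 120° intervals
H1 = 41°
H2 = (41 + 120) mod 360 = 161°
H3 = (41 + 240) mod 360 = 281°
Triadic = 41°, 161°, 281°


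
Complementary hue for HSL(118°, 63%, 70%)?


Complement = opposite side of color wheel = hue + 180°
H' = (118 + 180) mod 360 = 298°
S and L unchanged.
= HSL(298°, 63%, 70%)


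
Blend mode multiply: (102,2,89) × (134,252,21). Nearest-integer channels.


Multiply: C = A×B/255, rounded to nearest integer
R: 102×134/255 = 13668/255 ≈ 53.600 → 54
G: 2×252/255 = 504/255 ≈ 1.976 → 2
B: 89×21/255 = 1869/255 ≈ 7.329 → 7
= RGB(54, 2, 7)


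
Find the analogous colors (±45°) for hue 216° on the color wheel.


Base hue: 216°
Left analog: (216 - 45) mod 360 = 171°
Right analog: (216 + 45) mod 360 = 261°
Analogous hues = 171° and 261°


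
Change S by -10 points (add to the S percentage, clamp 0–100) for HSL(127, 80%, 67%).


Original S = 80%
Adjustment = -10 percentage points
New S = 80 + (-10) = 70
Clamp to [0, 100] → 70
= HSL(127°, 70%, 67%)


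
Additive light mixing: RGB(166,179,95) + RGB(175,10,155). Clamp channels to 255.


Additive: each channel = min(255, C₁+C₂)
R: 166+175 = 341 → 255
G: 179+10 = 189 → 189
B: 95+155 = 250 → 250
= RGB(255, 189, 250)


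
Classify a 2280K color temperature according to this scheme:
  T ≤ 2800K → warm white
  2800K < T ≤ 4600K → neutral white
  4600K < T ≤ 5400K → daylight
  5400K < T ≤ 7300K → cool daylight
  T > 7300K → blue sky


Temperature: 2280K
2280K ≤ 2800K → warm white
Classification: warm white


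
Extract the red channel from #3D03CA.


Color: #3D03CA
R = 3D = 61
G = 03 = 3
B = CA = 202
Red = 61


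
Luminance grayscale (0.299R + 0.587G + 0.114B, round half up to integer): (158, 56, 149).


Gray = 0.299×R + 0.587×G + 0.114×B
Gray = 0.299×158 + 0.587×56 + 0.114×149
Gray = 47.242 + 32.872 + 16.986
Gray = 97.100 → round half up → 97
Gray = 97


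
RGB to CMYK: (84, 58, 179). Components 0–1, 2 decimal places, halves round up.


R'=84/255≈0.3294, G'=58/255≈0.2275, B'=179/255≈0.7020
K = 1 - max(R',G',B') = 1 - 179/255 = 76/255 = 0.29803… → 0.30
(1-R'-K)/(1-K) simplifies to (max-R)/max with max = 179:
C = (179-84)/179 = 95/179 = 0.53072… → 0.53
M = (179-58)/179 = 121/179 = 0.67597… → 0.68
Y = (179-179)/179 = 0/179 = 0 → 0.00
= CMYK(0.53, 0.68, 0.00, 0.30)


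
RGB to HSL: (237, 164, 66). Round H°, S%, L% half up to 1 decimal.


Normalize: R'=237/255≈0.9294, G'=164/255≈0.6431, B'=66/255≈0.2588
Max=237/255, Min=66/255, Δ=Max-Min=171/255
L = (Max+Min)/2 = (237+66)/510 = 303/510 = 0.59411… → L = 59.4%
L > 0.5 → S = Δ/(2-Max-Min) = 171/(510-237-66) = 171/207 = 0.82608… → S = 82.6%
(the 1/255 factors cancel in S and H, so raw channel differences can be used)
Max is R' → H = 60 × (((G-B)/Δ) mod 6) = 60 × (((164-66)/171) mod 6)
  98/171 = 0.5730…
  H = 60 × 0.5730… = 34.385…° → H = 34.4°
= HSL(34.4°, 82.6%, 59.4%)


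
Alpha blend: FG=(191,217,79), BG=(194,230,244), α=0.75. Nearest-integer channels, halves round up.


C = α×F + (1-α)×B, with 1-α = 0.25
R: 0.75×191 + 0.25×194 = 143.25 + 48.50 = 191.75 → 192
G: 0.75×217 + 0.25×230 = 162.75 + 57.50 = 220.25 → 220
B: 0.75×79 + 0.25×244 = 59.25 + 61.00 = 120.25 → 120
= RGB(192, 220, 120)


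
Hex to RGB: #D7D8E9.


D7 → 215 (R)
D8 → 216 (G)
E9 → 233 (B)
= RGB(215, 216, 233)


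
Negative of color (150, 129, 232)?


Invert: (255-R, 255-G, 255-B)
R: 255-150 = 105
G: 255-129 = 126
B: 255-232 = 23
= RGB(105, 126, 23)


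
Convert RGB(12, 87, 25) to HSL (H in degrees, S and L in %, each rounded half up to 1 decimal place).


Normalize: R'=12/255≈0.0471, G'=87/255≈0.3412, B'=25/255≈0.0980
Max=87/255, Min=12/255, Δ=Max-Min=75/255
L = (Max+Min)/2 = (87+12)/510 = 99/510 = 0.19411… → L = 19.4%
L ≤ 0.5 → S = Δ/(Max+Min) = 75/(87+12) = 75/99 = 0.75757… → S = 75.8%
(the 1/255 factors cancel in S and H, so raw channel differences can be used)
Max is G' → H = 60 × ((B-R)/Δ + 2) = 60 × ((25-12)/75 + 2)
  13/75 + 2 = 0.1733… + 2 = 2.1733…
  H = 60 × 2.1733… = 130.4° → H = 130.4°
= HSL(130.4°, 75.8%, 19.4%)


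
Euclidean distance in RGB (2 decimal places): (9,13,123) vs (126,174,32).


d = √[(R₁-R₂)² + (G₁-G₂)² + (B₁-B₂)²]
d = √[(9-126)² + (13-174)² + (123-32)²]
d = √[13689 + 25921 + 8281]
d = √47891
d ≈ 218.84


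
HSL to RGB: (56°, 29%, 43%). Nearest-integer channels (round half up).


H=56°, S=0.29, L=0.43
C = (1-|2L-1|)×S = (1-|-0.14|)×0.29 = 0.2494
H' = H/60 = 56/60 ≈ 0.9333; X = C×(1-|H' mod 2 - 1|) ≈ 0.2328
m = L - C/2 = 0.43 - 0.1247 = 0.3053
Sector ⌊H'⌋ = 0 → (R',G',B') = (0.2494, ≈0.2328, 0.0)
RGB = ((R'+m)×255, (G'+m)×255, (B'+m)×255) = (141.4485, 137.2087, 77.8515)
Round half up → RGB(141, 137, 78)


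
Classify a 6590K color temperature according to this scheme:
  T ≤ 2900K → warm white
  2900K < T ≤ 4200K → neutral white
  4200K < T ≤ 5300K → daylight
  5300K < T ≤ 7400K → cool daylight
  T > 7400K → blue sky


Temperature: 6590K
5300K < 6590K ≤ 7400K → cool daylight
Classification: cool daylight


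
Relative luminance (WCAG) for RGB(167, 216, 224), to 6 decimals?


Linearize each channel (sRGB transfer function): c = v/255; c_lin = c/12.92 if c ≤ 0.04045, else ((c+0.055)/1.055)^2.4
  R: 167/255 ≈ 0.654902 > 0.04045 → ((0.654902+0.055)/1.055)^2.4 ≈ 0.386429
  G: 216/255 ≈ 0.847059 > 0.04045 → ((0.847059+0.055)/1.055)^2.4 ≈ 0.686685
  B: 224/255 ≈ 0.878431 > 0.04045 → ((0.878431+0.055)/1.055)^2.4 ≈ 0.745404
R_lin = 0.386429, G_lin = 0.686685, B_lin = 0.745404
L = 0.2126×R + 0.7152×G + 0.0722×B
L = 0.2126×0.386429 + 0.7152×0.686685 + 0.0722×0.745404
L ≈ 0.627090


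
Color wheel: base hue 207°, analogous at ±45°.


Base hue: 207°
Left analog: (207 - 45) mod 360 = 162°
Right analog: (207 + 45) mod 360 = 252°
Analogous hues = 162° and 252°


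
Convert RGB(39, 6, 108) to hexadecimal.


R = 39 → 27 (hex)
G = 6 → 06 (hex)
B = 108 → 6C (hex)
Hex = #27066C


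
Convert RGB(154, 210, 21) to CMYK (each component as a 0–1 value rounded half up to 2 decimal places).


R'=154/255≈0.6039, G'=210/255≈0.8235, B'=21/255≈0.0824
K = 1 - max(R',G',B') = 1 - 210/255 = 45/255 = 0.17647… → 0.18
(1-R'-K)/(1-K) simplifies to (max-R)/max with max = 210:
C = (210-154)/210 = 56/210 = 0.26666… → 0.27
M = (210-210)/210 = 0/210 = 0 → 0.00
Y = (210-21)/210 = 189/210 = 0.9 → 0.90
= CMYK(0.27, 0.00, 0.90, 0.18)


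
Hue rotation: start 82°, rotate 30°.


New hue = (H + rotation) mod 360
New hue = (82 + 30) mod 360
= 112 mod 360
= 112°


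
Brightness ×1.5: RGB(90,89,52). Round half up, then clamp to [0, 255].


Multiply each channel by 1.5, round half up, clamp to [0, 255]
R: 90×1.5 = 135
G: 89×1.5 = 133.5 → round → 134
B: 52×1.5 = 78
= RGB(135, 134, 78)


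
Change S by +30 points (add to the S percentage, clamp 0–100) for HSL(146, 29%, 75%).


Original S = 29%
Adjustment = +30 percentage points
New S = 29 + (30) = 59
Clamp to [0, 100] → 59
= HSL(146°, 59%, 75%)


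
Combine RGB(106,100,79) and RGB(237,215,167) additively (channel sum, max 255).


Additive: each channel = min(255, C₁+C₂)
R: 106+237 = 343 → 255
G: 100+215 = 315 → 255
B: 79+167 = 246 → 246
= RGB(255, 255, 246)


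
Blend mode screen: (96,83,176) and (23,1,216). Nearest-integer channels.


Screen: C = 255 - (255-A)×(255-B)/255, rounded to nearest integer
R: 255 - (255-96)×(255-23)/255 = 255 - 36888/255 ≈ 255 - 144.659 = 110.341 → 110
G: 255 - (255-83)×(255-1)/255 = 255 - 43688/255 ≈ 255 - 171.325 = 83.675 → 84
B: 255 - (255-176)×(255-216)/255 = 255 - 3081/255 ≈ 255 - 12.082 = 242.918 → 243
= RGB(110, 84, 243)


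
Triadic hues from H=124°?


Triadic: equally spaced at 120° intervals
H1 = 124°
H2 = (124 + 120) mod 360 = 244°
H3 = (124 + 240) mod 360 = 4°
Triadic = 124°, 244°, 4°


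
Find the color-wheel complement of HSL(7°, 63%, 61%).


Complement = opposite side of color wheel = hue + 180°
H' = (7 + 180) mod 360 = 187°
S and L unchanged.
= HSL(187°, 63%, 61%)


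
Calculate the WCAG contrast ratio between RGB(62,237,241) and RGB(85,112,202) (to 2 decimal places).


Linearize each sRGB channel c=v/255: c/12.92 if c ≤ 0.04045 else ((c+0.055)/1.055)^2.4
L = 0.2126×R_lin + 0.7152×G_lin + 0.0722×B_lin
Color 1 (62,237,241):
  R=62: 62/255≈0.2431 > 0.04045 → ((0.2431+0.055)/1.055)^2.4 ≈ 0.04817
  G=237: 237/255≈0.9294 > 0.04045 → ((0.9294+0.055)/1.055)^2.4 ≈ 0.84687
  B=241: 241/255≈0.9451 > 0.04045 → ((0.9451+0.055)/1.055)^2.4 ≈ 0.87962
  L1 = 0.2126×0.04817 + 0.7152×0.84687 + 0.0722×0.87962 ≈ 0.67943
Color 2 (85,112,202):
  R=85: 85/255≈0.3333 > 0.04045 → ((0.3333+0.055)/1.055)^2.4 ≈ 0.09084
  G=112: 112/255≈0.4392 > 0.04045 → ((0.4392+0.055)/1.055)^2.4 ≈ 0.16203
  B=202: 202/255≈0.7922 > 0.04045 → ((0.7922+0.055)/1.055)^2.4 ≈ 0.59062
  L2 = 0.2126×0.09084 + 0.7152×0.16203 + 0.0722×0.59062 ≈ 0.17784
Lighter = 0.67943, Darker = 0.17784
Ratio = (L_lighter + 0.05) / (L_darker + 0.05)
Ratio = (0.67943 + 0.05) / (0.17784 + 0.05) = 0.72943 / 0.22784 ≈ 3.2015
Ratio ≈ 3.20:1


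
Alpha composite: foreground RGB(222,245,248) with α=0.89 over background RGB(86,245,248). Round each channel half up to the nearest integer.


C = α×F + (1-α)×B, with 1-α = 0.11
R: 0.89×222 + 0.11×86 = 197.58 + 9.46 = 207.04 → 207
G: 0.89×245 + 0.11×245 = 218.05 + 26.95 = 245.00 → 245
B: 0.89×248 + 0.11×248 = 220.72 + 27.28 = 248.00 → 248
= RGB(207, 245, 248)


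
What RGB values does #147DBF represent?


14 → 20 (R)
7D → 125 (G)
BF → 191 (B)
= RGB(20, 125, 191)


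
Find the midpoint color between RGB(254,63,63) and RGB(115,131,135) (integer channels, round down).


Midpoint: each channel = ⌊(C₁+C₂)/2⌋
R: ⌊(254+115)/2⌋ = 184
G: ⌊(63+131)/2⌋ = 97
B: ⌊(63+135)/2⌋ = 99
= RGB(184, 97, 99)


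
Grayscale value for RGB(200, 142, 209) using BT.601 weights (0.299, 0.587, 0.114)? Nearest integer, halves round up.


Gray = 0.299×R + 0.587×G + 0.114×B
Gray = 0.299×200 + 0.587×142 + 0.114×209
Gray = 59.800 + 83.354 + 23.826
Gray = 166.980 → round half up → 167
Gray = 167


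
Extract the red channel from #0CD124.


Color: #0CD124
R = 0C = 12
G = D1 = 209
B = 24 = 36
Red = 12


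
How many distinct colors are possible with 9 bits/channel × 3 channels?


Total bits = 9 bits/channel × 3 channels = 27 bits
Distinct colors = 2^27
= 134,217,728 colors


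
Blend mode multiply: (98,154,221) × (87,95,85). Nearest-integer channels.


Multiply: C = A×B/255, rounded to nearest integer
R: 98×87/255 = 8526/255 ≈ 33.435 → 33
G: 154×95/255 = 14630/255 ≈ 57.373 → 57
B: 221×85/255 = 18785/255 ≈ 73.667 → 74
= RGB(33, 57, 74)


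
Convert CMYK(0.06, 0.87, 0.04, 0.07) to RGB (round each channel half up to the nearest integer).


R = 255 × (1-C) × (1-K) = 255 × 0.94 × 0.93 = 222.921 → 223
G = 255 × (1-M) × (1-K) = 255 × 0.13 × 0.93 = 30.8295 → 31
B = 255 × (1-Y) × (1-K) = 255 × 0.96 × 0.93 = 227.664 → 228
= RGB(223, 31, 228)


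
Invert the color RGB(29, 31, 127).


Invert: (255-R, 255-G, 255-B)
R: 255-29 = 226
G: 255-31 = 224
B: 255-127 = 128
= RGB(226, 224, 128)


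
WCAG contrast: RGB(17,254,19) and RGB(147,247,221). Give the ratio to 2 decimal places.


Linearize each sRGB channel c=v/255: c/12.92 if c ≤ 0.04045 else ((c+0.055)/1.055)^2.4
L = 0.2126×R_lin + 0.7152×G_lin + 0.0722×B_lin
Color 1 (17,254,19):
  R=17: 17/255≈0.0667 > 0.04045 → ((0.0667+0.055)/1.055)^2.4 ≈ 0.00561
  G=254: 254/255≈0.9961 > 0.04045 → ((0.9961+0.055)/1.055)^2.4 ≈ 0.99110
  B=19: 19/255≈0.0745 > 0.04045 → ((0.0745+0.055)/1.055)^2.4 ≈ 0.00651
  L1 = 0.2126×0.00561 + 0.7152×0.99110 + 0.0722×0.00651 ≈ 0.71050
Color 2 (147,247,221):
  R=147: 147/255≈0.5765 > 0.04045 → ((0.5765+0.055)/1.055)^2.4 ≈ 0.29177
  G=247: 247/255≈0.9686 > 0.04045 → ((0.9686+0.055)/1.055)^2.4 ≈ 0.93011
  B=221: 221/255≈0.8667 > 0.04045 → ((0.8667+0.055)/1.055)^2.4 ≈ 0.72306
  L2 = 0.2126×0.29177 + 0.7152×0.93011 + 0.0722×0.72306 ≈ 0.77945
Lighter = 0.77945, Darker = 0.71050
Ratio = (L_lighter + 0.05) / (L_darker + 0.05)
Ratio = (0.77945 + 0.05) / (0.71050 + 0.05) = 0.82945 / 0.76050 ≈ 1.0907
Ratio ≈ 1.09:1


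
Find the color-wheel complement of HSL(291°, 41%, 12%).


Complement = opposite side of color wheel = hue + 180°
H' = (291 + 180) mod 360 = 111°
S and L unchanged.
= HSL(111°, 41%, 12%)


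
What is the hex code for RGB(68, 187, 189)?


R = 68 → 44 (hex)
G = 187 → BB (hex)
B = 189 → BD (hex)
Hex = #44BBBD


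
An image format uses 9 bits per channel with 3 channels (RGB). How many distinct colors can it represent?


Total bits = 9 bits/channel × 3 channels = 27 bits
Distinct colors = 2^27
= 134,217,728 colors


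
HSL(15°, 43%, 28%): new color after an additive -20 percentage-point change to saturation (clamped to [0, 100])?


Original S = 43%
Adjustment = -20 percentage points
New S = 43 + (-20) = 23
Clamp to [0, 100] → 23
= HSL(15°, 23%, 28%)
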